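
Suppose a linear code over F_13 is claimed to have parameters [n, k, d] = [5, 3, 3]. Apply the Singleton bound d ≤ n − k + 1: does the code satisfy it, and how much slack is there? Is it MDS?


Singleton RHS = n − k + 1 = 3, slack = 0, bound satisfied, MDS.

Singleton bound: d ≤ n − k + 1.
Here n = 5, k = 3, so n − k + 1 = 3.
Given d = 3, check d ≤ 3: YES.
Slack = (n − k + 1) − d = 0.
The code is MDS (slack = 0).
Description: the claimed parameters are [5, 3, 3]_13; such a code would be MDS (meets Singleton bound).


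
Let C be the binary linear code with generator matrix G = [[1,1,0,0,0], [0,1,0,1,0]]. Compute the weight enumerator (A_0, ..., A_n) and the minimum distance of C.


Weight distribution: A_0 = 1, A_2 = 3. Minimum distance d = 2.

Enumerate all 2^2 = 4 messages m ∈ F_2^2.
For each, compute codeword c = mG in F_2^5, then tally its weight.
  m = 00 → c = 00000, weight = 0.
  m = 10 → c = 11000, weight = 2.
  m = 01 → c = 01010, weight = 2.
  m = 11 → c = 10010, weight = 2.
Tally weights:
  weight 0: 1 codewords.
  weight 2: 3 codewords.
Minimum distance d = smallest w > 0 with A_w > 0 = 2.
Sanity: Σ A_w = 4 = 2^2 = 4 ✓.


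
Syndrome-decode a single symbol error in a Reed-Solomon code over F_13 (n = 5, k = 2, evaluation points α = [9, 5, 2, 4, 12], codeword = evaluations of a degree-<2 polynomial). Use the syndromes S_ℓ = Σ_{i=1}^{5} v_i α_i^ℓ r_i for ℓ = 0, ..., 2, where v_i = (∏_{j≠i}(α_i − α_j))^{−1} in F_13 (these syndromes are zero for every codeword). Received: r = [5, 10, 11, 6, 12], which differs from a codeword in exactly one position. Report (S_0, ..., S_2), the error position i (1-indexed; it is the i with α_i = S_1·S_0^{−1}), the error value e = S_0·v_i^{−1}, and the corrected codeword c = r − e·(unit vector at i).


S = (2, 5, 6), error at position 1, error magnitude e = 5, c = [0, 10, 11, 6, 12].

Step 1: column multipliers v_i = (∏_{j≠i}(α_i − α_j))^{−1} mod 13.
  i = 1 (α = 9): (9−5)(9−2)(9−4)(9−12) = 4·7·5·(−3) = −420 ≡ 9, so v_1 = 9^{−1} = 3 (mod 13).
  i = 2 (α = 5): (5−9)(5−2)(5−4)(5−12) = (−4)·3·1·(−7) = 84 ≡ 6, so v_2 = 6^{−1} = 11 (mod 13).
  i = 3 (α = 2): (2−9)(2−5)(2−4)(2−12) = (−7)·(−3)·(−2)·(−10) = 420 ≡ 4, so v_3 = 4^{−1} = 10 (mod 13).
  i = 4 (α = 4): (4−9)(4−5)(4−2)(4−12) = (−5)·(−1)·2·(−8) = −80 ≡ 11, so v_4 = 11^{−1} = 6 (mod 13).
  i = 5 (α = 12): (12−9)(12−5)(12−2)(12−4) = 3·7·10·8 = 1680 ≡ 3, so v_5 = 3^{−1} = 9 (mod 13).
  v = [3, 11, 10, 6, 9].
Step 2: syndromes of r = [5, 10, 11, 6, 12] (all sums mod 13).
  S_0 = Σ v_i r_i = 3·5 + 11·10 + 10·11 + 6·6 + 9·12 = 379 ≡ 2.
  S_1 = Σ v_i α_i r_i = 3·9·5 + 11·5·10 + 10·2·11 + 6·4·6 + 9·12·12 = 2345 ≡ 5.
  α_i^2 mod 13 = [3, 12, 4, 3, 1].
  S_2 = Σ v_i α_i^2 r_i = 3·3·5 + 11·12·10 + 10·4·11 + 6·3·6 + 9·1·12 = 2021 ≡ 6.
  S = (2, 5, 6) ≠ 0, so r is not a codeword (an error is present).
Step 3: locate the error. For a single error e at position i, S_ℓ = v_i·e·α_i^ℓ, so α_err = S_1/S_0.
  S_0^{−1} = 2^{−1} = 7 (mod 13), so α_err = 5·7 = 35 ≡ 9 = α_1. Error position i = 1.
  Consistency check: S_2/S_1 = 6·8 = 48 ≡ 9 = α_err ✓ (single-error assumption holds).
Step 4: error magnitude e = S_0/v_1 = S_0·∏_{j≠1}(α_1 − α_j) = 2·9 = 18 ≡ 5 (mod 13).
Step 5: correct position 1: c_1 = r_1 − e = 5 − 5 ≡ 0 (mod 13). Hence c = [0, 10, 11, 6, 12].
  Check: interpolating c through the α_i gives m(x) = 3 + 4·x (degree < 2) with m(α_i) = c_i for every i, so c is indeed a codeword.


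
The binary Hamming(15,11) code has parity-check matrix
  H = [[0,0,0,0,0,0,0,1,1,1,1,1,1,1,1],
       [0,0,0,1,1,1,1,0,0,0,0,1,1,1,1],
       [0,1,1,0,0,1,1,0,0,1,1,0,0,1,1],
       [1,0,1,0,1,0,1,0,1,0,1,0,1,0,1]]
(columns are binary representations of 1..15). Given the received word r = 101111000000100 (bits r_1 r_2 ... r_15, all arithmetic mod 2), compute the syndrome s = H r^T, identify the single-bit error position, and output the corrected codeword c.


s = (1, 0, 0, 0)^T, error position = 8, corrected codeword c = 101111010000100

Compute s = H r^T mod 2 one row at a time:
  s_1 = 0 + 0 + 0 + 0 + 0 + 1 + 0 + 0 = 1 ≡ 1 (mod 2).
  s_2 = 1 + 1 + 1 + 0 + 0 + 1 + 0 + 0 = 4 ≡ 0 (mod 2).
  s_3 = 0 + 1 + 1 + 0 + 0 + 0 + 0 + 0 = 2 ≡ 0 (mod 2).
  s_4 = 1 + 1 + 1 + 0 + 0 + 0 + 1 + 0 = 4 ≡ 0 (mod 2).
s = (1, 0, 0, 0)^T — this equals column 8 of H (binary 1000), so error is at position 8.
Correct: flip bit 8 of r = 101111000000100 to get c = 101111010000100.


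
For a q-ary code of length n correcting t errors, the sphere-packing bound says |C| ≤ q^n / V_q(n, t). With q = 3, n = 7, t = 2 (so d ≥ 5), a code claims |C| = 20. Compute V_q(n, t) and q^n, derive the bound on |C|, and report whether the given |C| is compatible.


V_q(n, t) = 99, q^n = 2187, Hamming bound = 22, |C| = 20 ≤ bound (satisfied).

Step 1: Compute V_q(n, t) = Σ_{j=0}^2 C(n, j) (q−1)^j.
  j = 0: C(7,0)·(2)^0 = 1·1 = 1.
  j = 1: C(7,1)·(2)^1 = 7·2 = 14.
  j = 2: C(7,2)·(2)^2 = 21·4 = 84.
  V_q(n, t) = 1 + 14 + 84 = 99.
Step 2: q^n = 3^7 = 2187.
Step 3: Hamming bound ⌊q^n / V_q(n,t)⌋ = ⌊2187/99⌋ = 22.
Step 4: Compare |C| = 20 to 22: satisfied.
The claimed |C| lies below the Hamming bound.


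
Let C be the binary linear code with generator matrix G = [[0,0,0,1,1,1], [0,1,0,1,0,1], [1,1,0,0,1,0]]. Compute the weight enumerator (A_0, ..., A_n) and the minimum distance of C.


Weight distribution: A_0 = 1, A_1 = 1, A_2 = 1, A_3 = 3, A_4 = 2. Minimum distance d = 1.

Enumerate all 2^3 = 8 messages m ∈ F_2^3.
For each, compute codeword c = mG in F_2^6, then tally its weight.
  m = 000 → c = 000000, weight = 0.
  m = 100 → c = 000111, weight = 3.
  m = 010 → c = 010101, weight = 3.
  m = 110 → c = 010010, weight = 2.
  m = 001 → c = 110010, weight = 3.
  m = 101 → c = 110101, weight = 4.
  m = 011 → c = 100111, weight = 4.
  m = 111 → c = 100000, weight = 1.
Tally weights:
  weight 0: 1 codewords.
  weight 1: 1 codewords.
  weight 2: 1 codewords.
  weight 3: 3 codewords.
  weight 4: 2 codewords.
Minimum distance d = smallest w > 0 with A_w > 0 = 1.
Sanity: Σ A_w = 8 = 2^3 = 8 ✓.


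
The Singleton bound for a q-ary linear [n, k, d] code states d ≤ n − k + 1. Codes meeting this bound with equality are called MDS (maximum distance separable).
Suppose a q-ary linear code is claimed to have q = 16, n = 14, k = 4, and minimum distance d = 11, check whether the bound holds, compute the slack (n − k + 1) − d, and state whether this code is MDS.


Singleton RHS = n − k + 1 = 11, slack = 0, bound satisfied, MDS.

Singleton bound: d ≤ n − k + 1.
Here n = 14, k = 4, so n − k + 1 = 11.
Given d = 11, check d ≤ 11: YES.
Slack = (n − k + 1) − d = 0.
The code is MDS (slack = 0).
Description: the claimed parameters are [14, 4, 11]_16; such a code would be MDS (meets Singleton bound).


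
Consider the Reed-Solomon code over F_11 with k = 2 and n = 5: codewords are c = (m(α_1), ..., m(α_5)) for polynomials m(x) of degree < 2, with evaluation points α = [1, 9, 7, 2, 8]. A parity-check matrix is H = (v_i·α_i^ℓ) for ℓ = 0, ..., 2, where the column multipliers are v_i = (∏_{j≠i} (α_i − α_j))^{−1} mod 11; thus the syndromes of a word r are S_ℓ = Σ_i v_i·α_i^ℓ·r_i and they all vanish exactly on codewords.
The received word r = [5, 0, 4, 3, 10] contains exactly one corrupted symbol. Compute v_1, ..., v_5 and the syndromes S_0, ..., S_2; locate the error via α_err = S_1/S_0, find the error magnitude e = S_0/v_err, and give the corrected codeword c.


S = (4, 10, 3), error at position 5, error magnitude e = 8, c = [5, 0, 4, 3, 2].

Step 1: column multipliers v_i = (∏_{j≠i}(α_i − α_j))^{−1} mod 11.
  i = 1 (α = 1): (1−9)(1−7)(1−2)(1−8) = (−8)·(−6)·(−1)·(−7) = 336 ≡ 6, so v_1 = 6^{−1} = 2 (mod 11).
  i = 2 (α = 9): (9−1)(9−7)(9−2)(9−8) = 8·2·7·1 = 112 ≡ 2, so v_2 = 2^{−1} = 6 (mod 11).
  i = 3 (α = 7): (7−1)(7−9)(7−2)(7−8) = 6·(−2)·5·(−1) = 60 ≡ 5, so v_3 = 5^{−1} = 9 (mod 11).
  i = 4 (α = 2): (2−1)(2−9)(2−7)(2−8) = 1·(−7)·(−5)·(−6) = −210 ≡ 10, so v_4 = 10^{−1} = 10 (mod 11).
  i = 5 (α = 8): (8−1)(8−9)(8−7)(8−2) = 7·(−1)·1·6 = −42 ≡ 2, so v_5 = 2^{−1} = 6 (mod 11).
  v = [2, 6, 9, 10, 6].
Step 2: syndromes of r = [5, 0, 4, 3, 10] (all sums mod 11).
  S_0 = Σ v_i r_i = 2·5 + 6·0 + 9·4 + 10·3 + 6·10 = 136 ≡ 4.
  S_1 = Σ v_i α_i r_i = 2·1·5 + 6·9·0 + 9·7·4 + 10·2·3 + 6·8·10 = 802 ≡ 10.
  α_i^2 mod 11 = [1, 4, 5, 4, 9].
  S_2 = Σ v_i α_i^2 r_i = 2·1·5 + 6·4·0 + 9·5·4 + 10·4·3 + 6·9·10 = 850 ≡ 3.
  S = (4, 10, 3) ≠ 0, so r is not a codeword (an error is present).
Step 3: locate the error. For a single error e at position i, S_ℓ = v_i·e·α_i^ℓ, so α_err = S_1/S_0.
  S_0^{−1} = 4^{−1} = 3 (mod 11), so α_err = 10·3 = 30 ≡ 8 = α_5. Error position i = 5.
  Consistency check: S_2/S_1 = 3·10 = 30 ≡ 8 = α_err ✓ (single-error assumption holds).
Step 4: error magnitude e = S_0/v_5 = S_0·∏_{j≠5}(α_5 − α_j) = 4·2 = 8 ≡ 8 (mod 11).
Step 5: correct position 5: c_5 = r_5 − e = 10 − 8 ≡ 2 (mod 11). Hence c = [5, 0, 4, 3, 2].
  Check: interpolating c through the α_i gives m(x) = 7 + 9·x (degree < 2) with m(α_i) = c_i for every i, so c is indeed a codeword.


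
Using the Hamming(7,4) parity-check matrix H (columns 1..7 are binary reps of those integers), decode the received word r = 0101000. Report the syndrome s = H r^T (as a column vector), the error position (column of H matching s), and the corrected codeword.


s = (1, 1, 0)^T, error position = 6, corrected codeword c = 0101010

Compute s = H r^T mod 2 one row at a time:
  s_1 = 1 + 0 + 0 + 0 = 1 ≡ 1 (mod 2).
  s_2 = 1 + 0 + 0 + 0 = 1 ≡ 1 (mod 2).
  s_3 = 0 + 0 + 0 + 0 = 0 ≡ 0 (mod 2).
s = (1, 1, 0)^T — this equals column 6 of H (binary 110), so error is at position 6.
Correct: flip bit 6 of r = 0101000 to get c = 0101010.


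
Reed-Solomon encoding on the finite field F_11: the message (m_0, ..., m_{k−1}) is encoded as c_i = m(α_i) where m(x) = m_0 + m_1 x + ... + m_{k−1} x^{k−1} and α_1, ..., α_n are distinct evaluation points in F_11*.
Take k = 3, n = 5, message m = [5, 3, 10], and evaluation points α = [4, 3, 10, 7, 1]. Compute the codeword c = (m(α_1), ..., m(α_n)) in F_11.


c = [1, 5, 1, 10, 7]

Message polynomial: m(x) = 5 + 3·x + 10·x^2 (mod 11).
For each evaluation point α_i, compute m(α_i) mod 11:
  α_1 = 4: Horner steps 10 → 10 → 1, so m(4) = 1.
  α_2 = 3: Horner steps 10 → 0 → 5, so m(3) = 5.
  α_3 = 10: Horner steps 10 → 4 → 1, so m(10) = 1.
  α_4 = 7: Horner steps 10 → 7 → 10, so m(7) = 10.
  α_5 = 1: Horner steps 10 → 2 → 7, so m(1) = 7.
Codeword c = [1, 5, 1, 10, 7] ∈ F_11^5.


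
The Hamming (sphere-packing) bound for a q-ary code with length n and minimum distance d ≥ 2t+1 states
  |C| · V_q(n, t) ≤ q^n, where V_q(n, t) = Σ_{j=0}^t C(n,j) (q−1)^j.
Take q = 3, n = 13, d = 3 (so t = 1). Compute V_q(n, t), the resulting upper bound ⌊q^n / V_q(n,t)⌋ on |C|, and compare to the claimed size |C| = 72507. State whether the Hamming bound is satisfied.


V_q(n, t) = 27, q^n = 1594323, Hamming bound = 59049, |C| = 72507 > bound (violated).

Step 1: Compute V_q(n, t) = Σ_{j=0}^1 C(n, j) (q−1)^j.
  j = 0: C(13,0)·(2)^0 = 1·1 = 1.
  j = 1: C(13,1)·(2)^1 = 13·2 = 26.
  V_q(n, t) = 1 + 26 = 27.
Step 2: q^n = 3^13 = 1594323.
Step 3: Hamming bound ⌊q^n / V_q(n,t)⌋ = ⌊1594323/27⌋ = 59049.
Step 4: Compare |C| = 72507 to 59049: violated.
The claimed |C| lies above the Hamming bound, so no 3-ary code of length 13 with d ≥ 3 can have 72507 codewords.


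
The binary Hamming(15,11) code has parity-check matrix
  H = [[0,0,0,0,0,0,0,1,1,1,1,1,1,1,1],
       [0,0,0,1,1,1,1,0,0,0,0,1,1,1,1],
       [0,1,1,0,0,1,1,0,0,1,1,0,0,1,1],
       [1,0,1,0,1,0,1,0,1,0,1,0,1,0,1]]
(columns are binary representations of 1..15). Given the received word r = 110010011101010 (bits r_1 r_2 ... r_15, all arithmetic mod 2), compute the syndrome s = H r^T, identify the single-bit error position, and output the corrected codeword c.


s = (1, 1, 1, 1)^T, error position = 15, corrected codeword c = 110010011101011

Compute s = H r^T mod 2 one row at a time:
  s_1 = 1 + 1 + 1 + 0 + 1 + 0 + 1 + 0 = 5 ≡ 1 (mod 2).
  s_2 = 0 + 1 + 0 + 0 + 1 + 0 + 1 + 0 = 3 ≡ 1 (mod 2).
  s_3 = 1 + 0 + 0 + 0 + 1 + 0 + 1 + 0 = 3 ≡ 1 (mod 2).
  s_4 = 1 + 0 + 1 + 0 + 1 + 0 + 0 + 0 = 3 ≡ 1 (mod 2).
s = (1, 1, 1, 1)^T — this equals column 15 of H (binary 1111), so error is at position 15.
Correct: flip bit 15 of r = 110010011101010 to get c = 110010011101011.


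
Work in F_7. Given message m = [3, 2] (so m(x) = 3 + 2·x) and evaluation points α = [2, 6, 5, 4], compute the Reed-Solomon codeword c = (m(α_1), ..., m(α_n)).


c = [0, 1, 6, 4]

Message polynomial: m(x) = 3 + 2·x (mod 7).
For each evaluation point α_i, compute m(α_i) mod 7:
  α_1 = 2: Horner steps 2 → 0, so m(2) = 0.
  α_2 = 6: Horner steps 2 → 1, so m(6) = 1.
  α_3 = 5: Horner steps 2 → 6, so m(5) = 6.
  α_4 = 4: Horner steps 2 → 4, so m(4) = 4.
Codeword c = [0, 1, 6, 4] ∈ F_7^4.


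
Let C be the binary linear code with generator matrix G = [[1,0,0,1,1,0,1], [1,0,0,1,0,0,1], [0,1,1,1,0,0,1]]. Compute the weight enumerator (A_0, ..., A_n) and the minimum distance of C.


Weight distribution: A_0 = 1, A_1 = 1, A_3 = 2, A_4 = 3, A_5 = 1. Minimum distance d = 1.

Enumerate all 2^3 = 8 messages m ∈ F_2^3.
For each, compute codeword c = mG in F_2^7, then tally its weight.
  m = 000 → c = 0000000, weight = 0.
  m = 100 → c = 1001101, weight = 4.
  m = 010 → c = 1001001, weight = 3.
  m = 110 → c = 0000100, weight = 1.
  m = 001 → c = 0111001, weight = 4.
  m = 101 → c = 1110100, weight = 4.
  m = 011 → c = 1110000, weight = 3.
  m = 111 → c = 0111101, weight = 5.
Tally weights:
  weight 0: 1 codewords.
  weight 1: 1 codewords.
  weight 3: 2 codewords.
  weight 4: 3 codewords.
  weight 5: 1 codewords.
Minimum distance d = smallest w > 0 with A_w > 0 = 1.
Sanity: Σ A_w = 8 = 2^3 = 8 ✓.


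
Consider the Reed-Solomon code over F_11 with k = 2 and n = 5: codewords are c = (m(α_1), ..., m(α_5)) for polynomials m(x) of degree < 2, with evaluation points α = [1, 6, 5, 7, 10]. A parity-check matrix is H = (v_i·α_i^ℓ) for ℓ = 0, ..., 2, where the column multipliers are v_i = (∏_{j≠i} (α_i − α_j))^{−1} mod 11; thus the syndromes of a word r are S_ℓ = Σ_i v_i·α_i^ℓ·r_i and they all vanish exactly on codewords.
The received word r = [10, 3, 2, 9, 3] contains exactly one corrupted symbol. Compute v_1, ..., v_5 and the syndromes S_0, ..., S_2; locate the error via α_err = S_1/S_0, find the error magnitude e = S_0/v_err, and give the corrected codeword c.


S = (4, 2, 1), error at position 2, error magnitude e = 3, c = [10, 0, 2, 9, 3].

Step 1: column multipliers v_i = (∏_{j≠i}(α_i − α_j))^{−1} mod 11.
  i = 1 (α = 1): (1−6)(1−5)(1−7)(1−10) = (−5)·(−4)·(−6)·(−9) = 1080 ≡ 2, so v_1 = 2^{−1} = 6 (mod 11).
  i = 2 (α = 6): (6−1)(6−5)(6−7)(6−10) = 5·1·(−1)·(−4) = 20 ≡ 9, so v_2 = 9^{−1} = 5 (mod 11).
  i = 3 (α = 5): (5−1)(5−6)(5−7)(5−10) = 4·(−1)·(−2)·(−5) = −40 ≡ 4, so v_3 = 4^{−1} = 3 (mod 11).
  i = 4 (α = 7): (7−1)(7−6)(7−5)(7−10) = 6·1·2·(−3) = −36 ≡ 8, so v_4 = 8^{−1} = 7 (mod 11).
  i = 5 (α = 10): (10−1)(10−6)(10−5)(10−7) = 9·4·5·3 = 540 ≡ 1, so v_5 = 1^{−1} = 1 (mod 11).
  v = [6, 5, 3, 7, 1].
Step 2: syndromes of r = [10, 3, 2, 9, 3] (all sums mod 11).
  S_0 = Σ v_i r_i = 6·10 + 5·3 + 3·2 + 7·9 + 1·3 = 147 ≡ 4.
  S_1 = Σ v_i α_i r_i = 6·1·10 + 5·6·3 + 3·5·2 + 7·7·9 + 1·10·3 = 651 ≡ 2.
  α_i^2 mod 11 = [1, 3, 3, 5, 1].
  S_2 = Σ v_i α_i^2 r_i = 6·1·10 + 5·3·3 + 3·3·2 + 7·5·9 + 1·1·3 = 441 ≡ 1.
  S = (4, 2, 1) ≠ 0, so r is not a codeword (an error is present).
Step 3: locate the error. For a single error e at position i, S_ℓ = v_i·e·α_i^ℓ, so α_err = S_1/S_0.
  S_0^{−1} = 4^{−1} = 3 (mod 11), so α_err = 2·3 = 6 ≡ 6 = α_2. Error position i = 2.
  Consistency check: S_2/S_1 = 1·6 = 6 ≡ 6 = α_err ✓ (single-error assumption holds).
Step 4: error magnitude e = S_0/v_2 = S_0·∏_{j≠2}(α_2 − α_j) = 4·9 = 36 ≡ 3 (mod 11).
Step 5: correct position 2: c_2 = r_2 − e = 3 − 3 ≡ 0 (mod 11). Hence c = [10, 0, 2, 9, 3].
  Check: interpolating c through the α_i gives m(x) = 1 + 9·x (degree < 2) with m(α_i) = c_i for every i, so c is indeed a codeword.


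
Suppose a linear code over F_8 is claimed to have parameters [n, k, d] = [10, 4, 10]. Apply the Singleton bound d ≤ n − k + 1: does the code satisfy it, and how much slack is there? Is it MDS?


Singleton RHS = n − k + 1 = 7, slack = -3, bound violated (no such code; not MDS).

Singleton bound: d ≤ n − k + 1.
Here n = 10, k = 4, so n − k + 1 = 7.
Given d = 10, check d ≤ 7: NO.
Slack = (n − k + 1) − d = -3.
The slack is negative: d = 10 exceeds n − k + 1 = 7 by 3, so the Singleton bound is violated and no linear [10, 4, 10]_8 code can exist. In particular it is not MDS (MDS requires d = n − k + 1 exactly).
Description: the claimed parameters are [10, 4, 10]_8; such a code would be impossible (violates the Singleton bound).


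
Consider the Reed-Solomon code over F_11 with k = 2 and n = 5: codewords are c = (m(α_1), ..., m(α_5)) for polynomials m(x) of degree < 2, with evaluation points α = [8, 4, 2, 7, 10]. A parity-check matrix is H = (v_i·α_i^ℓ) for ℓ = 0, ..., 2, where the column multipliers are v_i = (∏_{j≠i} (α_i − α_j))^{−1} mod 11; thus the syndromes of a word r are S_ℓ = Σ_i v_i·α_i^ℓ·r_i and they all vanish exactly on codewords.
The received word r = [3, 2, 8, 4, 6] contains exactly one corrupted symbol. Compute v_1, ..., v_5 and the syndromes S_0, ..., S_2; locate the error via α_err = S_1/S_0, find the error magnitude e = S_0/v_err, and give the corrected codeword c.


S = (5, 7, 1), error at position 1, error magnitude e = 2, c = [1, 2, 8, 4, 6].

Step 1: column multipliers v_i = (∏_{j≠i}(α_i − α_j))^{−1} mod 11.
  i = 1 (α = 8): (8−4)(8−2)(8−7)(8−10) = 4·6·1·(−2) = −48 ≡ 7, so v_1 = 7^{−1} = 8 (mod 11).
  i = 2 (α = 4): (4−8)(4−2)(4−7)(4−10) = (−4)·2·(−3)·(−6) = −144 ≡ 10, so v_2 = 10^{−1} = 10 (mod 11).
  i = 3 (α = 2): (2−8)(2−4)(2−7)(2−10) = (−6)·(−2)·(−5)·(−8) = 480 ≡ 7, so v_3 = 7^{−1} = 8 (mod 11).
  i = 4 (α = 7): (7−8)(7−4)(7−2)(7−10) = (−1)·3·5·(−3) = 45 ≡ 1, so v_4 = 1^{−1} = 1 (mod 11).
  i = 5 (α = 10): (10−8)(10−4)(10−2)(10−7) = 2·6·8·3 = 288 ≡ 2, so v_5 = 2^{−1} = 6 (mod 11).
  v = [8, 10, 8, 1, 6].
Step 2: syndromes of r = [3, 2, 8, 4, 6] (all sums mod 11).
  S_0 = Σ v_i r_i = 8·3 + 10·2 + 8·8 + 1·4 + 6·6 = 148 ≡ 5.
  S_1 = Σ v_i α_i r_i = 8·8·3 + 10·4·2 + 8·2·8 + 1·7·4 + 6·10·6 = 788 ≡ 7.
  α_i^2 mod 11 = [9, 5, 4, 5, 1].
  S_2 = Σ v_i α_i^2 r_i = 8·9·3 + 10·5·2 + 8·4·8 + 1·5·4 + 6·1·6 = 628 ≡ 1.
  S = (5, 7, 1) ≠ 0, so r is not a codeword (an error is present).
Step 3: locate the error. For a single error e at position i, S_ℓ = v_i·e·α_i^ℓ, so α_err = S_1/S_0.
  S_0^{−1} = 5^{−1} = 9 (mod 11), so α_err = 7·9 = 63 ≡ 8 = α_1. Error position i = 1.
  Consistency check: S_2/S_1 = 1·8 = 8 ≡ 8 = α_err ✓ (single-error assumption holds).
Step 4: error magnitude e = S_0/v_1 = S_0·∏_{j≠1}(α_1 − α_j) = 5·7 = 35 ≡ 2 (mod 11).
Step 5: correct position 1: c_1 = r_1 − e = 3 − 2 ≡ 1 (mod 11). Hence c = [1, 2, 8, 4, 6].
  Check: interpolating c through the α_i gives m(x) = 3 + 8·x (degree < 2) with m(α_i) = c_i for every i, so c is indeed a codeword.


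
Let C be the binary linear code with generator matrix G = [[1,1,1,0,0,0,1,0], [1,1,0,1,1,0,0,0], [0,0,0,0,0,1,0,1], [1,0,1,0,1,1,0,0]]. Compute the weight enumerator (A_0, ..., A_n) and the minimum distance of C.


Weight distribution: A_0 = 1, A_2 = 1, A_4 = 11, A_6 = 3. Minimum distance d = 2.

Enumerate all 2^4 = 16 messages m ∈ F_2^4.
For each, compute codeword c = mG in F_2^8, then tally its weight.
  m = 0000 → c = 00000000, weight = 0.
  m = 1000 → c = 11100010, weight = 4.
  m = 0100 → c = 11011000, weight = 4.
  m = 1100 → c = 00111010, weight = 4.
  m = 0010 → c = 00000101, weight = 2.
  m = 1010 → c = 11100111, weight = 6.
  m = 0110 → c = 11011101, weight = 6.
  m = 1110 → c = 00111111, weight = 6.
  m = 0001 → c = 10101100, weight = 4.
  m = 1001 → c = 01001110, weight = 4.
  m = 0101 → c = 01110100, weight = 4.
  m = 1101 → c = 10010110, weight = 4.
  m = 0011 → c = 10101001, weight = 4.
  m = 1011 → c = 01001011, weight = 4.
  m = 0111 → c = 01110001, weight = 4.
  m = 1111 → c = 10010011, weight = 4.
Tally weights:
  weight 0: 1 codewords.
  weight 2: 1 codewords.
  weight 4: 11 codewords.
  weight 6: 3 codewords.
Minimum distance d = smallest w > 0 with A_w > 0 = 2.
Sanity: Σ A_w = 16 = 2^4 = 16 ✓.


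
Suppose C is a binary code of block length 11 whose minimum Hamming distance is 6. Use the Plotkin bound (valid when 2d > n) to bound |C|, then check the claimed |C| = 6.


Plotkin bound M ≤ 12; given |C| = 6 ≤ bound (satisfied).

Check applicability: 2d = 12, n = 11.
2d − n = 1 > 0, so Plotkin applies.
Compute d/(2d−n) = 6/1 ≈ 6.0000.
⌊d/(2d−n)⌋ = 6.
Plotkin bound: M ≤ 2·6 = 12.
Given |C| = 6, check: satisfied.
This |C| is below the Plotkin bound.


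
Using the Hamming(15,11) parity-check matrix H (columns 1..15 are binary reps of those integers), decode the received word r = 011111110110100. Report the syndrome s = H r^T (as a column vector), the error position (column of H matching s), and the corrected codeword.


s = (0, 1, 0, 1)^T, error position = 5, corrected codeword c = 011101110110100

Compute s = H r^T mod 2 one row at a time:
  s_1 = 1 + 0 + 1 + 1 + 0 + 1 + 0 + 0 = 4 ≡ 0 (mod 2).
  s_2 = 1 + 1 + 1 + 1 + 0 + 1 + 0 + 0 = 5 ≡ 1 (mod 2).
  s_3 = 1 + 1 + 1 + 1 + 1 + 1 + 0 + 0 = 6 ≡ 0 (mod 2).
  s_4 = 0 + 1 + 1 + 1 + 0 + 1 + 1 + 0 = 5 ≡ 1 (mod 2).
s = (0, 1, 0, 1)^T — this equals column 5 of H (binary 0101), so error is at position 5.
Correct: flip bit 5 of r = 011111110110100 to get c = 011101110110100.


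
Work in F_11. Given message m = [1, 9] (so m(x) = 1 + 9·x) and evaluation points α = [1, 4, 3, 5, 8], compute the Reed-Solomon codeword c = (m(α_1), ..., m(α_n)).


c = [10, 4, 6, 2, 7]

Message polynomial: m(x) = 1 + 9·x (mod 11).
For each evaluation point α_i, compute m(α_i) mod 11:
  α_1 = 1: Horner steps 9 → 10, so m(1) = 10.
  α_2 = 4: Horner steps 9 → 4, so m(4) = 4.
  α_3 = 3: Horner steps 9 → 6, so m(3) = 6.
  α_4 = 5: Horner steps 9 → 2, so m(5) = 2.
  α_5 = 8: Horner steps 9 → 7, so m(8) = 7.
Codeword c = [10, 4, 6, 2, 7] ∈ F_11^5.


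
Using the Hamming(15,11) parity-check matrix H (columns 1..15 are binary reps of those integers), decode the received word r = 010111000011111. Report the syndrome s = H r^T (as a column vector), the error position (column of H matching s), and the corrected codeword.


s = (1, 1, 1, 0)^T, error position = 14, corrected codeword c = 010111000011101

Compute s = H r^T mod 2 one row at a time:
  s_1 = 0 + 0 + 0 + 1 + 1 + 1 + 1 + 1 = 5 ≡ 1 (mod 2).
  s_2 = 1 + 1 + 1 + 0 + 1 + 1 + 1 + 1 = 7 ≡ 1 (mod 2).
  s_3 = 1 + 0 + 1 + 0 + 0 + 1 + 1 + 1 = 5 ≡ 1 (mod 2).
  s_4 = 0 + 0 + 1 + 0 + 0 + 1 + 1 + 1 = 4 ≡ 0 (mod 2).
s = (1, 1, 1, 0)^T — this equals column 14 of H (binary 1110), so error is at position 14.
Correct: flip bit 14 of r = 010111000011111 to get c = 010111000011101.


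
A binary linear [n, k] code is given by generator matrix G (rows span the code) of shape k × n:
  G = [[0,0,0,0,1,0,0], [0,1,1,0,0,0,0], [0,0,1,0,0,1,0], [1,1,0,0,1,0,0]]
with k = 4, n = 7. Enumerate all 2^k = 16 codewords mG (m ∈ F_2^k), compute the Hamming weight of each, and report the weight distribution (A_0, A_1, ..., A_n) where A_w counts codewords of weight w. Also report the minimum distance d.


Weight distribution: A_0 = 1, A_1 = 1, A_2 = 6, A_3 = 6, A_4 = 1, A_5 = 1. Minimum distance d = 1.

Enumerate all 2^4 = 16 messages m ∈ F_2^4.
For each, compute codeword c = mG in F_2^7, then tally its weight.
  m = 0000 → c = 0000000, weight = 0.
  m = 1000 → c = 0000100, weight = 1.
  m = 0100 → c = 0110000, weight = 2.
  m = 1100 → c = 0110100, weight = 3.
  m = 0010 → c = 0010010, weight = 2.
  m = 1010 → c = 0010110, weight = 3.
  m = 0110 → c = 0100010, weight = 2.
  m = 1110 → c = 0100110, weight = 3.
  m = 0001 → c = 1100100, weight = 3.
  m = 1001 → c = 1100000, weight = 2.
  m = 0101 → c = 1010100, weight = 3.
  m = 1101 → c = 1010000, weight = 2.
  m = 0011 → c = 1110110, weight = 5.
  m = 1011 → c = 1110010, weight = 4.
  m = 0111 → c = 1000110, weight = 3.
  m = 1111 → c = 1000010, weight = 2.
Tally weights:
  weight 0: 1 codewords.
  weight 1: 1 codewords.
  weight 2: 6 codewords.
  weight 3: 6 codewords.
  weight 4: 1 codewords.
  weight 5: 1 codewords.
Minimum distance d = smallest w > 0 with A_w > 0 = 1.
Sanity: Σ A_w = 16 = 2^4 = 16 ✓.


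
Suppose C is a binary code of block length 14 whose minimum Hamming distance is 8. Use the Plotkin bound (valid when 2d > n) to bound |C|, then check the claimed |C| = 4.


Plotkin bound M ≤ 8; given |C| = 4 ≤ bound (satisfied).

Check applicability: 2d = 16, n = 14.
2d − n = 2 > 0, so Plotkin applies.
Compute d/(2d−n) = 8/2 ≈ 4.0000.
⌊d/(2d−n)⌋ = 4.
Plotkin bound: M ≤ 2·4 = 8.
Given |C| = 4, check: satisfied.
This |C| is below the Plotkin bound.


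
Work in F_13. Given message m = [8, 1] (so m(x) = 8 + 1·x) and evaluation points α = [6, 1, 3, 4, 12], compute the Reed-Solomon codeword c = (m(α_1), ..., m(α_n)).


c = [1, 9, 11, 12, 7]

Message polynomial: m(x) = 8 + 1·x (mod 13).
For each evaluation point α_i, compute m(α_i) mod 13:
  α_1 = 6: Horner steps 1 → 1, so m(6) = 1.
  α_2 = 1: Horner steps 1 → 9, so m(1) = 9.
  α_3 = 3: Horner steps 1 → 11, so m(3) = 11.
  α_4 = 4: Horner steps 1 → 12, so m(4) = 12.
  α_5 = 12: Horner steps 1 → 7, so m(12) = 7.
Codeword c = [1, 9, 11, 12, 7] ∈ F_13^5.


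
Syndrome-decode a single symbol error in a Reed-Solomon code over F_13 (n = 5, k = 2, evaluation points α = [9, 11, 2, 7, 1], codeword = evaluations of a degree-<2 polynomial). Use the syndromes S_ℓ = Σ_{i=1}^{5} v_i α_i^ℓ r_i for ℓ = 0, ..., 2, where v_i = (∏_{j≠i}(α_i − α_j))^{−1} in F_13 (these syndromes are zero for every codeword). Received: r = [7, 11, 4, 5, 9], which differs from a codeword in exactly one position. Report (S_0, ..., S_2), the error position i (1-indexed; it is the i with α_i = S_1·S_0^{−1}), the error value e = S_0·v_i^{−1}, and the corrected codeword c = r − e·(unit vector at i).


S = (9, 3, 1), error at position 1, error magnitude e = 12, c = [8, 11, 4, 5, 9].

Step 1: column multipliers v_i = (∏_{j≠i}(α_i − α_j))^{−1} mod 13.
  i = 1 (α = 9): (9−11)(9−2)(9−7)(9−1) = (−2)·7·2·8 = −224 ≡ 10, so v_1 = 10^{−1} = 4 (mod 13).
  i = 2 (α = 11): (11−9)(11−2)(11−7)(11−1) = 2·9·4·10 = 720 ≡ 5, so v_2 = 5^{−1} = 8 (mod 13).
  i = 3 (α = 2): (2−9)(2−11)(2−7)(2−1) = (−7)·(−9)·(−5)·1 = −315 ≡ 10, so v_3 = 10^{−1} = 4 (mod 13).
  i = 4 (α = 7): (7−9)(7−11)(7−2)(7−1) = (−2)·(−4)·5·6 = 240 ≡ 6, so v_4 = 6^{−1} = 11 (mod 13).
  i = 5 (α = 1): (1−9)(1−11)(1−2)(1−7) = (−8)·(−10)·(−1)·(−6) = 480 ≡ 12, so v_5 = 12^{−1} = 12 (mod 13).
  v = [4, 8, 4, 11, 12].
Step 2: syndromes of r = [7, 11, 4, 5, 9] (all sums mod 13).
  S_0 = Σ v_i r_i = 4·7 + 8·11 + 4·4 + 11·5 + 12·9 = 295 ≡ 9.
  S_1 = Σ v_i α_i r_i = 4·9·7 + 8·11·11 + 4·2·4 + 11·7·5 + 12·1·9 = 1745 ≡ 3.
  α_i^2 mod 13 = [3, 4, 4, 10, 1].
  S_2 = Σ v_i α_i^2 r_i = 4·3·7 + 8·4·11 + 4·4·4 + 11·10·5 + 12·1·9 = 1158 ≡ 1.
  S = (9, 3, 1) ≠ 0, so r is not a codeword (an error is present).
Step 3: locate the error. For a single error e at position i, S_ℓ = v_i·e·α_i^ℓ, so α_err = S_1/S_0.
  S_0^{−1} = 9^{−1} = 3 (mod 13), so α_err = 3·3 = 9 ≡ 9 = α_1. Error position i = 1.
  Consistency check: S_2/S_1 = 1·9 = 9 ≡ 9 = α_err ✓ (single-error assumption holds).
Step 4: error magnitude e = S_0/v_1 = S_0·∏_{j≠1}(α_1 − α_j) = 9·10 = 90 ≡ 12 (mod 13).
Step 5: correct position 1: c_1 = r_1 − e = 7 − 12 ≡ 8 (mod 13). Hence c = [8, 11, 4, 5, 9].
  Check: interpolating c through the α_i gives m(x) = 1 + 8·x (degree < 2) with m(α_i) = c_i for every i, so c is indeed a codeword.


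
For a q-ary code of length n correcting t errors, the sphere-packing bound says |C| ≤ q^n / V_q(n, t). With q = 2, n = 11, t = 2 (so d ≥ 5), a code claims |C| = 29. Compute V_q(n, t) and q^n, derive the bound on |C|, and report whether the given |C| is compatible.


V_q(n, t) = 67, q^n = 2048, Hamming bound = 30, |C| = 29 ≤ bound (satisfied).

Step 1: Compute V_q(n, t) = Σ_{j=0}^2 C(n, j) (q−1)^j.
  j = 0: C(11,0)·(1)^0 = 1·1 = 1.
  j = 1: C(11,1)·(1)^1 = 11·1 = 11.
  j = 2: C(11,2)·(1)^2 = 55·1 = 55.
  V_q(n, t) = 1 + 11 + 55 = 67.
Step 2: q^n = 2^11 = 2048.
Step 3: Hamming bound ⌊q^n / V_q(n,t)⌋ = ⌊2048/67⌋ = 30.
Step 4: Compare |C| = 29 to 30: satisfied.
The claimed |C| lies below the Hamming bound.


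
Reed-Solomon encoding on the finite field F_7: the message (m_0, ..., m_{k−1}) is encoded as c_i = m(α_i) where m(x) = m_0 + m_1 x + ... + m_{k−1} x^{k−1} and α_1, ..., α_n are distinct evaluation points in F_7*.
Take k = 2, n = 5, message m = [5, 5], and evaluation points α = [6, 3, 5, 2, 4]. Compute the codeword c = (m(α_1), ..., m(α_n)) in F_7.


c = [0, 6, 2, 1, 4]

Message polynomial: m(x) = 5 + 5·x (mod 7).
For each evaluation point α_i, compute m(α_i) mod 7:
  α_1 = 6: Horner steps 5 → 0, so m(6) = 0.
  α_2 = 3: Horner steps 5 → 6, so m(3) = 6.
  α_3 = 5: Horner steps 5 → 2, so m(5) = 2.
  α_4 = 2: Horner steps 5 → 1, so m(2) = 1.
  α_5 = 4: Horner steps 5 → 4, so m(4) = 4.
Codeword c = [0, 6, 2, 1, 4] ∈ F_7^5.


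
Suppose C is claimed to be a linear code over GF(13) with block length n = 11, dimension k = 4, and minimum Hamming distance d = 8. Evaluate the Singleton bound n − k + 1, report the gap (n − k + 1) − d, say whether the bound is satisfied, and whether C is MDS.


Singleton RHS = n − k + 1 = 8, slack = 0, bound satisfied, MDS.

Singleton bound: d ≤ n − k + 1.
Here n = 11, k = 4, so n − k + 1 = 8.
Given d = 8, check d ≤ 8: YES.
Slack = (n − k + 1) − d = 0.
The code is MDS (slack = 0).
Description: the claimed parameters are [11, 4, 8]_13; such a code would be MDS (meets Singleton bound).


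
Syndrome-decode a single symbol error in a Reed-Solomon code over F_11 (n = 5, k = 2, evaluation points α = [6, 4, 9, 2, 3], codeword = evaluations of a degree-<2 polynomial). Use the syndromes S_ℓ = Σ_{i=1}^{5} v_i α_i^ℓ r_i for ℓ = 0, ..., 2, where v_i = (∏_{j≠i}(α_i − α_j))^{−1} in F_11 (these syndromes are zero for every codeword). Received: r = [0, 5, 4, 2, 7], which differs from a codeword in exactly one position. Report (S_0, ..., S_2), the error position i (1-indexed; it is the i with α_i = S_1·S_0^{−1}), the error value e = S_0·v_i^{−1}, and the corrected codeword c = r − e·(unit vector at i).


S = (9, 3, 1), error at position 2, error magnitude e = 4, c = [0, 1, 4, 2, 7].

Step 1: column multipliers v_i = (∏_{j≠i}(α_i − α_j))^{−1} mod 11.
  i = 1 (α = 6): (6−4)(6−9)(6−2)(6−3) = 2·(−3)·4·3 = −72 ≡ 5, so v_1 = 5^{−1} = 9 (mod 11).
  i = 2 (α = 4): (4−6)(4−9)(4−2)(4−3) = (−2)·(−5)·2·1 = 20 ≡ 9, so v_2 = 9^{−1} = 5 (mod 11).
  i = 3 (α = 9): (9−6)(9−4)(9−2)(9−3) = 3·5·7·6 = 630 ≡ 3, so v_3 = 3^{−1} = 4 (mod 11).
  i = 4 (α = 2): (2−6)(2−4)(2−9)(2−3) = (−4)·(−2)·(−7)·(−1) = 56 ≡ 1, so v_4 = 1^{−1} = 1 (mod 11).
  i = 5 (α = 3): (3−6)(3−4)(3−9)(3−2) = (−3)·(−1)·(−6)·1 = −18 ≡ 4, so v_5 = 4^{−1} = 3 (mod 11).
  v = [9, 5, 4, 1, 3].
Step 2: syndromes of r = [0, 5, 4, 2, 7] (all sums mod 11).
  S_0 = Σ v_i r_i = 9·0 + 5·5 + 4·4 + 1·2 + 3·7 = 64 ≡ 9.
  S_1 = Σ v_i α_i r_i = 9·6·0 + 5·4·5 + 4·9·4 + 1·2·2 + 3·3·7 = 311 ≡ 3.
  α_i^2 mod 11 = [3, 5, 4, 4, 9].
  S_2 = Σ v_i α_i^2 r_i = 9·3·0 + 5·5·5 + 4·4·4 + 1·4·2 + 3·9·7 = 386 ≡ 1.
  S = (9, 3, 1) ≠ 0, so r is not a codeword (an error is present).
Step 3: locate the error. For a single error e at position i, S_ℓ = v_i·e·α_i^ℓ, so α_err = S_1/S_0.
  S_0^{−1} = 9^{−1} = 5 (mod 11), so α_err = 3·5 = 15 ≡ 4 = α_2. Error position i = 2.
  Consistency check: S_2/S_1 = 1·4 = 4 ≡ 4 = α_err ✓ (single-error assumption holds).
Step 4: error magnitude e = S_0/v_2 = S_0·∏_{j≠2}(α_2 − α_j) = 9·9 = 81 ≡ 4 (mod 11).
Step 5: correct position 2: c_2 = r_2 − e = 5 − 4 ≡ 1 (mod 11). Hence c = [0, 1, 4, 2, 7].
  Check: interpolating c through the α_i gives m(x) = 3 + 5·x (degree < 2) with m(α_i) = c_i for every i, so c is indeed a codeword.


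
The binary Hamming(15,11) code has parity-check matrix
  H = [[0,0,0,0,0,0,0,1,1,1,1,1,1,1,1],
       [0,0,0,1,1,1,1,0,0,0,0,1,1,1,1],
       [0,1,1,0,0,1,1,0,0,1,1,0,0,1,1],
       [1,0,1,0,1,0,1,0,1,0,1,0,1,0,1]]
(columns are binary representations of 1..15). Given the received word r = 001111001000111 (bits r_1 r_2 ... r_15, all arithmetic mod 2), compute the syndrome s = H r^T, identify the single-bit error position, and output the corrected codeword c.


s = (0, 0, 0, 1)^T, error position = 1, corrected codeword c = 101111001000111

Compute s = H r^T mod 2 one row at a time:
  s_1 = 0 + 1 + 0 + 0 + 0 + 1 + 1 + 1 = 4 ≡ 0 (mod 2).
  s_2 = 1 + 1 + 1 + 0 + 0 + 1 + 1 + 1 = 6 ≡ 0 (mod 2).
  s_3 = 0 + 1 + 1 + 0 + 0 + 0 + 1 + 1 = 4 ≡ 0 (mod 2).
  s_4 = 0 + 1 + 1 + 0 + 1 + 0 + 1 + 1 = 5 ≡ 1 (mod 2).
s = (0, 0, 0, 1)^T — this equals column 1 of H (binary 0001), so error is at position 1.
Correct: flip bit 1 of r = 001111001000111 to get c = 101111001000111.


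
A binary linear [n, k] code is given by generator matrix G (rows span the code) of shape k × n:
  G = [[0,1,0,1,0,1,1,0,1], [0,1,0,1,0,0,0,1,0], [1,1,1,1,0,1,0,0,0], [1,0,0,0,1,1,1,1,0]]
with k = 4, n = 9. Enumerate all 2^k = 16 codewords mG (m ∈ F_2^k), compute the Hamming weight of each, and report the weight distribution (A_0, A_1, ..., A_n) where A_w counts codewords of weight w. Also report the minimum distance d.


Weight distribution: A_0 = 1, A_3 = 3, A_4 = 3, A_5 = 4, A_6 = 4, A_7 = 1. Minimum distance d = 3.

Enumerate all 2^4 = 16 messages m ∈ F_2^4.
For each, compute codeword c = mG in F_2^9, then tally its weight.
  m = 0000 → c = 000000000, weight = 0.
  m = 1000 → c = 010101101, weight = 5.
  m = 0100 → c = 010100010, weight = 3.
  m = 1100 → c = 000001111, weight = 4.
  m = 0010 → c = 111101000, weight = 5.
  m = 1010 → c = 101000101, weight = 4.
  m = 0110 → c = 101001010, weight = 4.
  m = 1110 → c = 111100111, weight = 7.
  m = 0001 → c = 100011110, weight = 5.
  m = 1001 → c = 110110011, weight = 6.
  m = 0101 → c = 110111100, weight = 6.
  m = 1101 → c = 100010001, weight = 3.
  m = 0011 → c = 011110110, weight = 6.
  m = 1011 → c = 001011011, weight = 5.
  m = 0111 → c = 001010100, weight = 3.
  m = 1111 → c = 011111001, weight = 6.
Tally weights:
  weight 0: 1 codewords.
  weight 3: 3 codewords.
  weight 4: 3 codewords.
  weight 5: 4 codewords.
  weight 6: 4 codewords.
  weight 7: 1 codewords.
Minimum distance d = smallest w > 0 with A_w > 0 = 3.
Sanity: Σ A_w = 16 = 2^4 = 16 ✓.


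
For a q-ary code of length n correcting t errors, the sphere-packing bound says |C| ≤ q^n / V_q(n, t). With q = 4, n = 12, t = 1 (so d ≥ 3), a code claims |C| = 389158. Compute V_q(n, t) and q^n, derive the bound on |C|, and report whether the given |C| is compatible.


V_q(n, t) = 37, q^n = 16777216, Hamming bound = 453438, |C| = 389158 ≤ bound (satisfied).

Step 1: Compute V_q(n, t) = Σ_{j=0}^1 C(n, j) (q−1)^j.
  j = 0: C(12,0)·(3)^0 = 1·1 = 1.
  j = 1: C(12,1)·(3)^1 = 12·3 = 36.
  V_q(n, t) = 1 + 36 = 37.
Step 2: q^n = 4^12 = 16777216.
Step 3: Hamming bound ⌊q^n / V_q(n,t)⌋ = ⌊16777216/37⌋ = 453438.
Step 4: Compare |C| = 389158 to 453438: satisfied.
The claimed |C| lies below the Hamming bound.


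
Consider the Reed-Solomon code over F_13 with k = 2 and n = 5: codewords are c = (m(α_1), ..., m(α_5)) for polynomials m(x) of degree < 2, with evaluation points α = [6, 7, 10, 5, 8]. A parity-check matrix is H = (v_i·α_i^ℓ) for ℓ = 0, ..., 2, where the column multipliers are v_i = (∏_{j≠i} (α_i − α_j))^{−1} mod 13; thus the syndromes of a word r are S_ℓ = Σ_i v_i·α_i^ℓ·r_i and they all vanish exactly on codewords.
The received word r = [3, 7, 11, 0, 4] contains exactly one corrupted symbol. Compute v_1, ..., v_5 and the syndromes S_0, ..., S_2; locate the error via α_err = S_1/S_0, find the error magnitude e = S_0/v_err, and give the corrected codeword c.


S = (9, 2, 12), error at position 1, error magnitude e = 6, c = [10, 7, 11, 0, 4].

Step 1: column multipliers v_i = (∏_{j≠i}(α_i − α_j))^{−1} mod 13.
  i = 1 (α = 6): (6−7)(6−10)(6−5)(6−8) = (−1)·(−4)·1·(−2) = −8 ≡ 5, so v_1 = 5^{−1} = 8 (mod 13).
  i = 2 (α = 7): (7−6)(7−10)(7−5)(7−8) = 1·(−3)·2·(−1) = 6 ≡ 6, so v_2 = 6^{−1} = 11 (mod 13).
  i = 3 (α = 10): (10−6)(10−7)(10−5)(10−8) = 4·3·5·2 = 120 ≡ 3, so v_3 = 3^{−1} = 9 (mod 13).
  i = 4 (α = 5): (5−6)(5−7)(5−10)(5−8) = (−1)·(−2)·(−5)·(−3) = 30 ≡ 4, so v_4 = 4^{−1} = 10 (mod 13).
  i = 5 (α = 8): (8−6)(8−7)(8−10)(8−5) = 2·1·(−2)·3 = −12 ≡ 1, so v_5 = 1^{−1} = 1 (mod 13).
  v = [8, 11, 9, 10, 1].
Step 2: syndromes of r = [3, 7, 11, 0, 4] (all sums mod 13).
  S_0 = Σ v_i r_i = 8·3 + 11·7 + 9·11 + 10·0 + 1·4 = 204 ≡ 9.
  S_1 = Σ v_i α_i r_i = 8·6·3 + 11·7·7 + 9·10·11 + 10·5·0 + 1·8·4 = 1705 ≡ 2.
  α_i^2 mod 13 = [10, 10, 9, 12, 12].
  S_2 = Σ v_i α_i^2 r_i = 8·10·3 + 11·10·7 + 9·9·11 + 10·12·0 + 1·12·4 = 1949 ≡ 12.
  S = (9, 2, 12) ≠ 0, so r is not a codeword (an error is present).
Step 3: locate the error. For a single error e at position i, S_ℓ = v_i·e·α_i^ℓ, so α_err = S_1/S_0.
  S_0^{−1} = 9^{−1} = 3 (mod 13), so α_err = 2·3 = 6 ≡ 6 = α_1. Error position i = 1.
  Consistency check: S_2/S_1 = 12·7 = 84 ≡ 6 = α_err ✓ (single-error assumption holds).
Step 4: error magnitude e = S_0/v_1 = S_0·∏_{j≠1}(α_1 − α_j) = 9·5 = 45 ≡ 6 (mod 13).
Step 5: correct position 1: c_1 = r_1 − e = 3 − 6 ≡ 10 (mod 13). Hence c = [10, 7, 11, 0, 4].
  Check: interpolating c through the α_i gives m(x) = 2 + 10·x (degree < 2) with m(α_i) = c_i for every i, so c is indeed a codeword.


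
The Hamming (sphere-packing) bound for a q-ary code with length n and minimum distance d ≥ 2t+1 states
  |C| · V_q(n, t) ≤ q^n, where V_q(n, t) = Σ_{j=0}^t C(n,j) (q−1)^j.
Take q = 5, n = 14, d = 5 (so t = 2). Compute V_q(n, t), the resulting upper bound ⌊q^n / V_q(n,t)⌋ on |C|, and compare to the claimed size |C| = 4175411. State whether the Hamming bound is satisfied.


V_q(n, t) = 1513, q^n = 6103515625, Hamming bound = 4034048, |C| = 4175411 > bound (violated).

Step 1: Compute V_q(n, t) = Σ_{j=0}^2 C(n, j) (q−1)^j.
  j = 0: C(14,0)·(4)^0 = 1·1 = 1.
  j = 1: C(14,1)·(4)^1 = 14·4 = 56.
  j = 2: C(14,2)·(4)^2 = 91·16 = 1456.
  V_q(n, t) = 1 + 56 + 1456 = 1513.
Step 2: q^n = 5^14 = 6103515625.
Step 3: Hamming bound ⌊q^n / V_q(n,t)⌋ = ⌊6103515625/1513⌋ = 4034048.
Step 4: Compare |C| = 4175411 to 4034048: violated.
The claimed |C| lies above the Hamming bound, so no 5-ary code of length 14 with d ≥ 5 can have 4175411 codewords.


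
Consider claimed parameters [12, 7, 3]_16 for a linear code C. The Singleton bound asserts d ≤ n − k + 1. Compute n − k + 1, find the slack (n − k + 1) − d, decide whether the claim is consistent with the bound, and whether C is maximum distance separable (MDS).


Singleton RHS = n − k + 1 = 6, slack = 3, bound satisfied, not MDS.

Singleton bound: d ≤ n − k + 1.
Here n = 12, k = 7, so n − k + 1 = 6.
Given d = 3, check d ≤ 6: YES.
Slack = (n − k + 1) − d = 3.
The code is NOT MDS (slack = 3 > 0).
Description: the claimed parameters are [12, 7, 3]_16; such a code would be non-MDS.
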